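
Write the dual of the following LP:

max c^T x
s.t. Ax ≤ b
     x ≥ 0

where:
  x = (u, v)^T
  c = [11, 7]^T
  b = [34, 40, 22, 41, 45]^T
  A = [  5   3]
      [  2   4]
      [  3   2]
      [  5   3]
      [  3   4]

Primal max cᵀx s.t. Ax ≤ b, x ≥ 0  →  Dual min bᵀy s.t. Aᵀy ≥ c, y ≥ 0.

Minimize: z = 34y1 + 40y2 + 22y3 + 41y4 + 45y5

Subject to:
  5y1 + 2y2 + 3y3 + 5y4 + 3y5 ≥ 11
  3y1 + 4y2 + 2y3 + 3y4 + 4y5 ≥ 7
  y1, y2, y3, y4, y5 ≥ 0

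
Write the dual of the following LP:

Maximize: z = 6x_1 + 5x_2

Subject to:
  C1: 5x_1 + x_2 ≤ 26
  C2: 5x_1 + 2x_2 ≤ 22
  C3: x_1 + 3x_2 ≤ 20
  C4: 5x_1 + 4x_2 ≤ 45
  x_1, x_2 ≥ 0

Primal max cᵀx s.t. Ax ≤ b, x ≥ 0  →  Dual min bᵀy s.t. Aᵀy ≥ c, y ≥ 0.

Minimize: z = 26y1 + 22y2 + 20y3 + 45y4

Subject to:
  5y1 + 5y2 + y3 + 5y4 ≥ 6
  y1 + 2y2 + 3y3 + 4y4 ≥ 5
  y1, y2, y3, y4 ≥ 0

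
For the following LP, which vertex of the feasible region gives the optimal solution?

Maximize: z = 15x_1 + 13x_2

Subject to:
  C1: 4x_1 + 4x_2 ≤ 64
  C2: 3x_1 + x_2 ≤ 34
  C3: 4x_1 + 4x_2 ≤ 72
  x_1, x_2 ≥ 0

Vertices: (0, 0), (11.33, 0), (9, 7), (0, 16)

Evaluate the objective at each vertex of the feasible region:
  z(0, 0) = 0
  z(11.33, 0) = 170
  z(9, 7) = 226  ←
  z(0, 16) = 208
The maximum is at x_1 = 9, x_2 = 7.

(9, 7)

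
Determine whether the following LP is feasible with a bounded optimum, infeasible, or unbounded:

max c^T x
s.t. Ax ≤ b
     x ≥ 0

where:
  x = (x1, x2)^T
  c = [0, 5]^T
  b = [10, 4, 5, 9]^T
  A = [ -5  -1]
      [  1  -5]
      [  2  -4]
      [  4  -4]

Unbounded (objective can increase without bound)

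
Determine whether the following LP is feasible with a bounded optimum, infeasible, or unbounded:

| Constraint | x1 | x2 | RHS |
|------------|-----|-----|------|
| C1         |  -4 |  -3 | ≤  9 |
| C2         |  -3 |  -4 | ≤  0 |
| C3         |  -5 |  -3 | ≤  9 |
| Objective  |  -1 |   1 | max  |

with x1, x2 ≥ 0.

Unbounded (objective can increase without bound)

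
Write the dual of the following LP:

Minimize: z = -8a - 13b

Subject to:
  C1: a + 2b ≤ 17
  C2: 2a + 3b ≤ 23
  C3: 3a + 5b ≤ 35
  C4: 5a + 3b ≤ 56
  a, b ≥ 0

Primal min cᵀx s.t. Ax ≤ b, x ≥ 0  →  Dual max −bᵀy s.t. Aᵀy ≥ −c, y ≥ 0.

Maximize: z = -17y1 - 23y2 - 35y3 - 56y4

Subject to:
  y1 + 2y2 + 3y3 + 5y4 ≥ 8
  2y1 + 3y2 + 5y3 + 3y4 ≥ 13
  y1, y2, y3, y4 ≥ 0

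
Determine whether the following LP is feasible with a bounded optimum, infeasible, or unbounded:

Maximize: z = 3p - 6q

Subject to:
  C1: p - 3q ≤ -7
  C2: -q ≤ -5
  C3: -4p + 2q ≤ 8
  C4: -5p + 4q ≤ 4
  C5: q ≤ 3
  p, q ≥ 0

Infeasible (no feasible solution exists)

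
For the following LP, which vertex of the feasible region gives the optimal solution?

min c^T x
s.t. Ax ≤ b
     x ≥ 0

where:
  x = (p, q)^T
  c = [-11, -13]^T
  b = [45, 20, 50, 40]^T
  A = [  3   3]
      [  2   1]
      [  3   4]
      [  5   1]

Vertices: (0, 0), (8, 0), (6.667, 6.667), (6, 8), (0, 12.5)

Evaluate the objective at each vertex of the feasible region:
  z(0, 0) = 0
  z(8, 0) = -88
  z(6.667, 6.667) = -160
  z(6, 8) = -170  ←
  z(0, 12.5) = -162.5
The minimum is at p = 6, q = 8.

(6, 8)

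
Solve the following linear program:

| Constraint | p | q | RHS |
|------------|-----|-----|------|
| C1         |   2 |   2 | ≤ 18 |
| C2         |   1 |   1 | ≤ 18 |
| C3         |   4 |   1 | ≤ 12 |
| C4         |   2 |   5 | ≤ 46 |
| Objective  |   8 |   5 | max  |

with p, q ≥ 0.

Evaluate the objective at each vertex of the feasible region:
  z(0, 0) = 0
  z(3, 0) = 24
  z(1, 8) = 48  ←
  z(0, 9) = 45
The maximum is at p = 1, q = 8.

p = 1, q = 8, z = 48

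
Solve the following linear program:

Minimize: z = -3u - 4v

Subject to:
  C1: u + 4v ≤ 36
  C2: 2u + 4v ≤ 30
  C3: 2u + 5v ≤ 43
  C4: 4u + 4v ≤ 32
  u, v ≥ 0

Evaluate the objective at each vertex of the feasible region:
  z(0, 0) = 0
  z(8, 0) = -24
  z(1, 7) = -31  ←
  z(0, 7.5) = -30
The minimum is at u = 1, v = 7.

u = 1, v = 7, z = -31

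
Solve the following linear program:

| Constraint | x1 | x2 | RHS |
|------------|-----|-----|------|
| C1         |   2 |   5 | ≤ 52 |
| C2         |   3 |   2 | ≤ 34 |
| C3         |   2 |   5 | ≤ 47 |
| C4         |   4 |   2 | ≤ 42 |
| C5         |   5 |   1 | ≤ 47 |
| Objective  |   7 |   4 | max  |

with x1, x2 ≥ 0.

Evaluate the objective at each vertex of the feasible region:
  z(0, 0) = 0
  z(9.4, 0) = 65.8
  z(8.667, 3.667) = 75.33
  z(8, 5) = 76  ←
  z(6.909, 6.636) = 74.91
  z(0, 9.4) = 37.6
The maximum is at x1 = 8, x2 = 5.

x1 = 8, x2 = 5, z = 76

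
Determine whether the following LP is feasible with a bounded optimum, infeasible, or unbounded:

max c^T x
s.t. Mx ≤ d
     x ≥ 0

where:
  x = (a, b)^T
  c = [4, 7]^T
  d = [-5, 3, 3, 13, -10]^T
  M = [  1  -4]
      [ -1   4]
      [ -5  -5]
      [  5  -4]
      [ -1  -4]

Infeasible (no feasible solution exists)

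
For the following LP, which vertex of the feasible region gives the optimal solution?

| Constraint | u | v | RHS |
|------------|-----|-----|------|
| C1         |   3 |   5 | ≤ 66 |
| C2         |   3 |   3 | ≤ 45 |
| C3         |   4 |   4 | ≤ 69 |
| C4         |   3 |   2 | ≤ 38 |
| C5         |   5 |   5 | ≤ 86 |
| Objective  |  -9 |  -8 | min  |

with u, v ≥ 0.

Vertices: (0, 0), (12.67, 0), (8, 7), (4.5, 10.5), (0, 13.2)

Evaluate the objective at each vertex of the feasible region:
  z(0, 0) = 0
  z(12.67, 0) = -114
  z(8, 7) = -128  ←
  z(4.5, 10.5) = -124.5
  z(0, 13.2) = -105.6
The minimum is at u = 8, v = 7.

(8, 7)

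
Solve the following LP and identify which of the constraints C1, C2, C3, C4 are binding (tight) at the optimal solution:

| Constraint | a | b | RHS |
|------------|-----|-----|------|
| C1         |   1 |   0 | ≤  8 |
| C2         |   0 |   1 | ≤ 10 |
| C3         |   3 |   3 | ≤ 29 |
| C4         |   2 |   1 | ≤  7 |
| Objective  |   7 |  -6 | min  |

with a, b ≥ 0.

At a = 0, b = 7, compute slack b - a·x for each constraint:
  C1: 8 − 0 = 8  (slack)
  C2: 10 − 7 = 3  (slack)
  C3: 29 − 21 = 8  (slack)
  C4: 7 − 7 = 0  (binding)

Optimal: a = 0, b = 7
Binding: C4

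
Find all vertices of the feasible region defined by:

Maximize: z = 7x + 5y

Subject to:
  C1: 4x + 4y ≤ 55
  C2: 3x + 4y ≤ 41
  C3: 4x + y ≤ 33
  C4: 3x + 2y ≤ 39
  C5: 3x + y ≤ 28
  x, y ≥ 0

(0, 0), (8.25, 0), (7, 5), (0, 10.25)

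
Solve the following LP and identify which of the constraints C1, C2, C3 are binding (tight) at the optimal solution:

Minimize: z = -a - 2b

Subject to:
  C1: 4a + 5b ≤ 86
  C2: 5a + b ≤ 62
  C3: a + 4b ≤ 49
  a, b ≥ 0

At a = 9, b = 10, compute slack b - a·x for each constraint:
  C1: 86 − 86 = 0  (binding)
  C2: 62 − 55 = 7  (slack)
  C3: 49 − 49 = 0  (binding)

Optimal: a = 9, b = 10
Binding: C1, C3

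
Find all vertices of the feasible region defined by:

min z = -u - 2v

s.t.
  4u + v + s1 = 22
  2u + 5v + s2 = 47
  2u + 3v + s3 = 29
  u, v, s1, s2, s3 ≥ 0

(0, 0), (5.5, 0), (3.7, 7.2), (1, 9), (0, 9.4)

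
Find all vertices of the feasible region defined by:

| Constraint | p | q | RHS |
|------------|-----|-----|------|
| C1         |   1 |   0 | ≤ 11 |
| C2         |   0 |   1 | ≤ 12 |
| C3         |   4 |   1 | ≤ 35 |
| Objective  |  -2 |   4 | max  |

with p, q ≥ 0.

(0, 0), (8.75, 0), (5.75, 12), (0, 12)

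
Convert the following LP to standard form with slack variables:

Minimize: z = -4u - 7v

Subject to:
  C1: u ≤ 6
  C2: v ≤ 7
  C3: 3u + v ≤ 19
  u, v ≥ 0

min z = -4u - 7v

s.t.
  u + s1 = 6
  v + s2 = 7
  3u + v + s3 = 19
  u, v, s1, s2, s3 ≥ 0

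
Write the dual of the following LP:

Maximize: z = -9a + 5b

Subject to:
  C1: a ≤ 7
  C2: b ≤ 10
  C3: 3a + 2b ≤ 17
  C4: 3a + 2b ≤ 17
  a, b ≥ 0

Primal max cᵀx s.t. Ax ≤ b, x ≥ 0  →  Dual min bᵀy s.t. Aᵀy ≥ c, y ≥ 0.

Minimize: z = 7y1 + 10y2 + 17y3 + 17y4

Subject to:
  y1 + 3y3 + 3y4 ≥ -9
  y2 + 2y3 + 2y4 ≥ 5
  y1, y2, y3, y4 ≥ 0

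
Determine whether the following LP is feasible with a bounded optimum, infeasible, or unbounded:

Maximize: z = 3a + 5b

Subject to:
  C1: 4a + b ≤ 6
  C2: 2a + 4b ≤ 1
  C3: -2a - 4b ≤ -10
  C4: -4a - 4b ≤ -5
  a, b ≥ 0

Infeasible (no feasible solution exists)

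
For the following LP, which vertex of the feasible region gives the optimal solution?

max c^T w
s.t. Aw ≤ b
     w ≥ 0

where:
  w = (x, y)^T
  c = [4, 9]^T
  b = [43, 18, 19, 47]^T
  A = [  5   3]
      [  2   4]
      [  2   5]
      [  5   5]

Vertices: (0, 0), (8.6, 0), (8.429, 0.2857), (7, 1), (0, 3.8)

Evaluate the objective at each vertex of the feasible region:
  z(0, 0) = 0
  z(8.6, 0) = 34.4
  z(8.429, 0.2857) = 36.29
  z(7, 1) = 37  ←
  z(0, 3.8) = 34.2
The maximum is at x = 7, y = 1.

(7, 1)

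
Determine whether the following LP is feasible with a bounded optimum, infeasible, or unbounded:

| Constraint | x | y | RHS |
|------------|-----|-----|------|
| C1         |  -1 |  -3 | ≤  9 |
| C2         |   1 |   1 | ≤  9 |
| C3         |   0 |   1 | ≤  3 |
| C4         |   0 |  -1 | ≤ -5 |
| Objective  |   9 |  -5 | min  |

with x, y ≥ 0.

Infeasible (no feasible solution exists)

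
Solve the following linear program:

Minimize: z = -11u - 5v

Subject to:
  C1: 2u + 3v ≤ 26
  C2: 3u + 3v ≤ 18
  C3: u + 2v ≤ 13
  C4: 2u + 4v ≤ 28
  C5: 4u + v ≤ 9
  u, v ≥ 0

Evaluate the objective at each vertex of the feasible region:
  z(0, 0) = 0
  z(2.25, 0) = -24.75
  z(1, 5) = -36  ←
  z(0, 6) = -30
The minimum is at u = 1, v = 5.

u = 1, v = 5, z = -36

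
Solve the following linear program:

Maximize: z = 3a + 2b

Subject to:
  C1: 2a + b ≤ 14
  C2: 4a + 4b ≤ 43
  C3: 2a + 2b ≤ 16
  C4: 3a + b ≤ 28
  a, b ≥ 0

Evaluate the objective at each vertex of the feasible region:
  z(0, 0) = 0
  z(7, 0) = 21
  z(6, 2) = 22  ←
  z(0, 8) = 16
The maximum is at a = 6, b = 2.

a = 6, b = 2, z = 22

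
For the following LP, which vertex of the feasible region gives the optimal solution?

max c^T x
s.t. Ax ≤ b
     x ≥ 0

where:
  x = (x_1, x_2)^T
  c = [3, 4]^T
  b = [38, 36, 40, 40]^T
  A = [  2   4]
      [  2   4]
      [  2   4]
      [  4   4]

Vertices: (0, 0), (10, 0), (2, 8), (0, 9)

Evaluate the objective at each vertex of the feasible region:
  z(0, 0) = 0
  z(10, 0) = 30
  z(2, 8) = 38  ←
  z(0, 9) = 36
The maximum is at x_1 = 2, x_2 = 8.

(2, 8)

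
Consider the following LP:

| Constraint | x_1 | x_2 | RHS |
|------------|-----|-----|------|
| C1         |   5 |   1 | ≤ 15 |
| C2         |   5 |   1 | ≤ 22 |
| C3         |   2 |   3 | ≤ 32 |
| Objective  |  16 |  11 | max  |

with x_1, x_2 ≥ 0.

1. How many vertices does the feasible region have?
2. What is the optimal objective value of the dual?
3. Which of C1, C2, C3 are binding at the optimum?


1. 4
2. 126
3. C1, C3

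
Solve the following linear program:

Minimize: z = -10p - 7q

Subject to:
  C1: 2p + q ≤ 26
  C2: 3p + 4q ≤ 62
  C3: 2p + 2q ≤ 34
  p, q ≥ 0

Evaluate the objective at each vertex of the feasible region:
  z(0, 0) = 0
  z(13, 0) = -130
  z(9, 8) = -146  ←
  z(6, 11) = -137
  z(0, 15.5) = -108.5
The minimum is at p = 9, q = 8.

p = 9, q = 8, z = -146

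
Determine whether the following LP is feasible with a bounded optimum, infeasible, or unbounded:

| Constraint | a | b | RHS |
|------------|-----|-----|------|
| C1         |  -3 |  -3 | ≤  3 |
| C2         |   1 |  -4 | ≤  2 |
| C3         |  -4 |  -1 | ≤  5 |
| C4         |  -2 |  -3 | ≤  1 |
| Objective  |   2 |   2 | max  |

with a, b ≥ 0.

Unbounded (objective can increase without bound)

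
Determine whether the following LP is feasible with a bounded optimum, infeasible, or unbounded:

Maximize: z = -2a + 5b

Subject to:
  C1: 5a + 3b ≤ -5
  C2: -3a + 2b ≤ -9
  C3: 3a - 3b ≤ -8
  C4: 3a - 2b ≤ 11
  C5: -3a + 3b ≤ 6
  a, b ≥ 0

Infeasible (no feasible solution exists)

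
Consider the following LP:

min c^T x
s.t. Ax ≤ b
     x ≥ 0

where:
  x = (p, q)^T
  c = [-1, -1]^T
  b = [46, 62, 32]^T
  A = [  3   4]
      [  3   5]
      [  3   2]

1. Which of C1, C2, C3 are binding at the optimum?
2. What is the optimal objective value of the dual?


1. C1, C3
2. -13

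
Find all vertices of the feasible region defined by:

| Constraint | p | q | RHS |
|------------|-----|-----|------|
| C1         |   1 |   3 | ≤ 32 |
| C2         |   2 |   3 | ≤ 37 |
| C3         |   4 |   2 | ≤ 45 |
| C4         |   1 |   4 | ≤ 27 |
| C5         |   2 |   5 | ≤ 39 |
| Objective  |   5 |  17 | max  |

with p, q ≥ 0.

(0, 0), (11.25, 0), (9.188, 4.125), (7, 5), (0, 6.75)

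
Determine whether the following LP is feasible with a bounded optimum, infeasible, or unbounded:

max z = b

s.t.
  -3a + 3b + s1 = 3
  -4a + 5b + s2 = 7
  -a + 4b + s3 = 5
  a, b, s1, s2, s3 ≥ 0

Unbounded (objective can increase without bound)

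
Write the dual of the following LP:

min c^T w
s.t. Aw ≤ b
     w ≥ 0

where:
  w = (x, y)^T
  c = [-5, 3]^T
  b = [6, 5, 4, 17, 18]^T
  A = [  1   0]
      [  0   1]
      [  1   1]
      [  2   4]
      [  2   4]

Primal min cᵀx s.t. Ax ≤ b, x ≥ 0  →  Dual max −bᵀy s.t. Aᵀy ≥ −c, y ≥ 0.

Maximize: z = -6y1 - 5y2 - 4y3 - 17y4 - 18y5

Subject to:
  y1 + y3 + 2y4 + 2y5 ≥ 5
  y2 + y3 + 4y4 + 4y5 ≥ -3
  y1, y2, y3, y4, y5 ≥ 0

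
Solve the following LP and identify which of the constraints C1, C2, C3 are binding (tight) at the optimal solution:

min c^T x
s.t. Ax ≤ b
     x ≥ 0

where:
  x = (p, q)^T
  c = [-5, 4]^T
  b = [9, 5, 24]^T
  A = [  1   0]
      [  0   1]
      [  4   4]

At p = 6, q = 0, compute slack b - a·x for each constraint:
  C1: 9 − 6 = 3  (slack)
  C2: 5 − 0 = 5  (slack)
  C3: 24 − 24 = 0  (binding)

Optimal: p = 6, q = 0
Binding: C3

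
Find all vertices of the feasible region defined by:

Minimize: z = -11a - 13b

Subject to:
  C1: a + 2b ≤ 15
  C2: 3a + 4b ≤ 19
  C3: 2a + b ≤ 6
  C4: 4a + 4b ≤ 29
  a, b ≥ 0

(0, 0), (3, 0), (1, 4), (0, 4.75)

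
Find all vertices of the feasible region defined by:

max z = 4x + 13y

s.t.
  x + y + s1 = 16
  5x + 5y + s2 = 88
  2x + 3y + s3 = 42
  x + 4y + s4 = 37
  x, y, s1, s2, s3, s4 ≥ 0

(0, 0), (16, 0), (9, 7), (0, 9.25)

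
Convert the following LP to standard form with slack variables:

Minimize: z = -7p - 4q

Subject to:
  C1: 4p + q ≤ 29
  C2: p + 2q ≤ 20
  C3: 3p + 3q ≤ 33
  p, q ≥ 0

min z = -7p - 4q

s.t.
  4p + q + s1 = 29
  p + 2q + s2 = 20
  3p + 3q + s3 = 33
  p, q, s1, s2, s3 ≥ 0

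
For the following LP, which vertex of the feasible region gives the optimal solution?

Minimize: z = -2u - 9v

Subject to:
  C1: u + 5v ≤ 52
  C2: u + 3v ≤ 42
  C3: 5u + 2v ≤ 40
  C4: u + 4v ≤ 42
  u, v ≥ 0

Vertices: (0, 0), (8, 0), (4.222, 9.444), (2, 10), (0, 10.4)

Evaluate the objective at each vertex of the feasible region:
  z(0, 0) = 0
  z(8, 0) = -16
  z(4.222, 9.444) = -93.44
  z(2, 10) = -94  ←
  z(0, 10.4) = -93.6
The minimum is at u = 2, v = 10.

(2, 10)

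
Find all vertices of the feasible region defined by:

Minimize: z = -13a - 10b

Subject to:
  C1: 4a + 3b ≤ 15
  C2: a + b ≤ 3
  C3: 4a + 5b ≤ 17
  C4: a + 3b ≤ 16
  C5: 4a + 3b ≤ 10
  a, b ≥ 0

(0, 0), (2.5, 0), (1, 2), (0, 3)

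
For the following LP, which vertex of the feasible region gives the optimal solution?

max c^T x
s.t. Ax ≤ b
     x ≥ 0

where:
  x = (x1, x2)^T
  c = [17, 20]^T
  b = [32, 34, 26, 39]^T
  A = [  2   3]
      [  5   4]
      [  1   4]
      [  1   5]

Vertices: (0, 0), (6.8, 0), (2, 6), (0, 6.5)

Evaluate the objective at each vertex of the feasible region:
  z(0, 0) = 0
  z(6.8, 0) = 115.6
  z(2, 6) = 154  ←
  z(0, 6.5) = 130
The maximum is at x1 = 2, x2 = 6.

(2, 6)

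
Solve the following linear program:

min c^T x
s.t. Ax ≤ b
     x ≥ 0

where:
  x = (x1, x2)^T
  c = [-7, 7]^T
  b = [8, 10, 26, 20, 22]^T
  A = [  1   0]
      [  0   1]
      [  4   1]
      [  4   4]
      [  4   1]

Evaluate the objective at each vertex of the feasible region:
  z(0, 0) = 0
  z(5, 0) = -35  ←
  z(0, 5) = 35
The minimum is at x1 = 5, x2 = 0.

x1 = 5, x2 = 0, z = -35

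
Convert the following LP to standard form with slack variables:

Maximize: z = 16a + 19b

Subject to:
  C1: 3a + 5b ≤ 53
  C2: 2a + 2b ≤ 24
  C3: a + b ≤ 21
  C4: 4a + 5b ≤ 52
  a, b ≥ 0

max z = 16a + 19b

s.t.
  3a + 5b + s1 = 53
  2a + 2b + s2 = 24
  a + b + s3 = 21
  4a + 5b + s4 = 52
  a, b, s1, s2, s3, s4 ≥ 0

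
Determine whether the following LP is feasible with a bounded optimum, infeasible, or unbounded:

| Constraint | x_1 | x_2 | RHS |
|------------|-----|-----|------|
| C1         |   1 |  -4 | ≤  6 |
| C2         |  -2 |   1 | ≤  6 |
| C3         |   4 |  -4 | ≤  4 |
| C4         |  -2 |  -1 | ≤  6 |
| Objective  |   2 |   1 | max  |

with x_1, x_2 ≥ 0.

Unbounded (objective can increase without bound)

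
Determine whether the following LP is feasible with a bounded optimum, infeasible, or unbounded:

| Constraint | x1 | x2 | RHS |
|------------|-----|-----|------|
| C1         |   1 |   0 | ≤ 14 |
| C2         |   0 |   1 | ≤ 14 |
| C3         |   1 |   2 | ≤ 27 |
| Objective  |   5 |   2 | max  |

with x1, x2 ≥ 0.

Feasible with a bounded optimal solution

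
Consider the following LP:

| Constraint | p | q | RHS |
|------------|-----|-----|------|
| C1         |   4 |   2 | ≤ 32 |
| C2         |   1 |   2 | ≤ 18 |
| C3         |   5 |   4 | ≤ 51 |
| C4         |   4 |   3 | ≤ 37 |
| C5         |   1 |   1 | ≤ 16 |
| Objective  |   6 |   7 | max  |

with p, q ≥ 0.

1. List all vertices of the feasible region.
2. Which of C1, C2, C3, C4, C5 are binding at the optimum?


1. (0, 0), (8, 0), (5.5, 5), (4, 7), (0, 9)
2. C2, C4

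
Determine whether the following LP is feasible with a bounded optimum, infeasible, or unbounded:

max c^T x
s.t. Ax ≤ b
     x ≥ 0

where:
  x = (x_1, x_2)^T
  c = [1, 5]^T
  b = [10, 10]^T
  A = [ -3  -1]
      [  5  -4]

Unbounded (objective can increase without bound)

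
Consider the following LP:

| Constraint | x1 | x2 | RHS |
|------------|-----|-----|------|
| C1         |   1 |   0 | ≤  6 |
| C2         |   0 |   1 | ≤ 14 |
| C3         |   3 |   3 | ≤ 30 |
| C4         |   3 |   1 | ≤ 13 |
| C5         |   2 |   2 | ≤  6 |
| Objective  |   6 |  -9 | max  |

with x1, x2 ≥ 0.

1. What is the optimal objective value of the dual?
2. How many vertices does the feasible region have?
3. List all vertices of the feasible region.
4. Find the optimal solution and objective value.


1. 18
2. 3
3. (0, 0), (3, 0), (0, 3)
4. x1 = 3, x2 = 0, z = 18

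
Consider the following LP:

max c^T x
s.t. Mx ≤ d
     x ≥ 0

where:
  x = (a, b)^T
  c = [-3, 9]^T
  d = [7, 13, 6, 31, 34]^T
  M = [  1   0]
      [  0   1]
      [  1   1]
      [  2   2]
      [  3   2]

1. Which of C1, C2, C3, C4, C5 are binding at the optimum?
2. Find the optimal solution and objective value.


1. C3
2. a = 0, b = 6, z = 54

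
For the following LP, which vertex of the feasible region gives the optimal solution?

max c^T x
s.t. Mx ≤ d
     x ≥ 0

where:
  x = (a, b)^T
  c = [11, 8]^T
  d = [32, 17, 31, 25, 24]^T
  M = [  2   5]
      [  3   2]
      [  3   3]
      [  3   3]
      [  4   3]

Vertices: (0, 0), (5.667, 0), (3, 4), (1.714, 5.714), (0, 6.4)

Evaluate the objective at each vertex of the feasible region:
  z(0, 0) = 0
  z(5.667, 0) = 62.33
  z(3, 4) = 65  ←
  z(1.714, 5.714) = 64.57
  z(0, 6.4) = 51.2
The maximum is at a = 3, b = 4.

(3, 4)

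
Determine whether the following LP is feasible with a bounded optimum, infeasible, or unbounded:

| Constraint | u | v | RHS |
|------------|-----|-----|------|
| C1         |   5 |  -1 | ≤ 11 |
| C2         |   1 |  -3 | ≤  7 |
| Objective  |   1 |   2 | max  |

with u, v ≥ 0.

Unbounded (objective can increase without bound)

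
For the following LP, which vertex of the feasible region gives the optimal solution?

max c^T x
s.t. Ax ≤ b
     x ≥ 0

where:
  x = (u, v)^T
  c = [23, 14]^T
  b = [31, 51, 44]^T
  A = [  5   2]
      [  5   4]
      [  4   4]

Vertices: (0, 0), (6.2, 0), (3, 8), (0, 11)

Evaluate the objective at each vertex of the feasible region:
  z(0, 0) = 0
  z(6.2, 0) = 142.6
  z(3, 8) = 181  ←
  z(0, 11) = 154
The maximum is at u = 3, v = 8.

(3, 8)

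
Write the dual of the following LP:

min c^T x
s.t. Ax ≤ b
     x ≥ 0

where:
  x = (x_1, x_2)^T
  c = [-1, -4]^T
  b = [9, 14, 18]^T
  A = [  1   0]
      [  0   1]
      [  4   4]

Primal min cᵀx s.t. Ax ≤ b, x ≥ 0  →  Dual max −bᵀy s.t. Aᵀy ≥ −c, y ≥ 0.

Maximize: z = -9y1 - 14y2 - 18y3

Subject to:
  y1 + 4y3 ≥ 1
  y2 + 4y3 ≥ 4
  y1, y2, y3 ≥ 0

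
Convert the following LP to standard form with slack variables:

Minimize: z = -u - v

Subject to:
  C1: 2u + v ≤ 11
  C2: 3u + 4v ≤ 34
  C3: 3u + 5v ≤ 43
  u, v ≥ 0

min z = -u - v

s.t.
  2u + v + s1 = 11
  3u + 4v + s2 = 34
  3u + 5v + s3 = 43
  u, v, s1, s2, s3 ≥ 0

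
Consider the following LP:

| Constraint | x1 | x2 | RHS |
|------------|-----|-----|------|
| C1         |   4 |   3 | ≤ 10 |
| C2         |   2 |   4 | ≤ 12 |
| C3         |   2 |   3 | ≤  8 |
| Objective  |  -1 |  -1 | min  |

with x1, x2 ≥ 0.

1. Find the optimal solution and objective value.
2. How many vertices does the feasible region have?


1. x1 = 1, x2 = 2, z = -3
2. 4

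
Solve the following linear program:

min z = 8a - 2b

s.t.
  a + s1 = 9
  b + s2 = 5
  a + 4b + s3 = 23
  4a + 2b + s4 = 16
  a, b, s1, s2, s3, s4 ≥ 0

Evaluate the objective at each vertex of the feasible region:
  z(0, 0) = 0
  z(4, 0) = 32
  z(1.5, 5) = 2
  z(0, 5) = -10  ←
The minimum is at a = 0, b = 5.

a = 0, b = 5, z = -10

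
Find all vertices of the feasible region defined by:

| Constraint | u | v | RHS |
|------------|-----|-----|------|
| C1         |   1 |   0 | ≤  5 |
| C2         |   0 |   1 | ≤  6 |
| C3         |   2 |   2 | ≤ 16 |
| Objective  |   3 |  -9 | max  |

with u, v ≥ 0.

(0, 0), (5, 0), (5, 3), (2, 6), (0, 6)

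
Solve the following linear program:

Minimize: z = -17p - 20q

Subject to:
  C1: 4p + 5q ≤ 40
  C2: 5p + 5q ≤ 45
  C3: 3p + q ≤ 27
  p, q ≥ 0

Evaluate the objective at each vertex of the feasible region:
  z(0, 0) = 0
  z(9, 0) = -153
  z(5, 4) = -165  ←
  z(0, 8) = -160
The minimum is at p = 5, q = 4.

p = 5, q = 4, z = -165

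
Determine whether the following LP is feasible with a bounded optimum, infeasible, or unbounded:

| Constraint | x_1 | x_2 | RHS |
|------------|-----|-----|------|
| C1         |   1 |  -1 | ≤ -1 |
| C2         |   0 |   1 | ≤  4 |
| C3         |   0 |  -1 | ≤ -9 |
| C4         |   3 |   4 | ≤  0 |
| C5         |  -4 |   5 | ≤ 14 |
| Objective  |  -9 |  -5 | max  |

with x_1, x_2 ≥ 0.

Infeasible (no feasible solution exists)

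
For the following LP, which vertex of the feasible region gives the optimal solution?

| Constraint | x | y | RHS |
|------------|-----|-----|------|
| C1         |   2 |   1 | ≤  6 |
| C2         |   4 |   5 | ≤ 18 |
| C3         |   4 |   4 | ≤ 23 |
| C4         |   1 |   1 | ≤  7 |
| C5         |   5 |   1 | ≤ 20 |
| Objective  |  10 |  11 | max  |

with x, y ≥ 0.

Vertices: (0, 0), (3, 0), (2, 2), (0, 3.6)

Evaluate the objective at each vertex of the feasible region:
  z(0, 0) = 0
  z(3, 0) = 30
  z(2, 2) = 42  ←
  z(0, 3.6) = 39.6
The maximum is at x = 2, y = 2.

(2, 2)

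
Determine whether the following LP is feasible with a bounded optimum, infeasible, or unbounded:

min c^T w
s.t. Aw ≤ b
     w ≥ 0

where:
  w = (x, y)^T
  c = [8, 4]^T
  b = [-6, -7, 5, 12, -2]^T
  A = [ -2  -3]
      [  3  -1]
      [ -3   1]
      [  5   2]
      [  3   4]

Infeasible (no feasible solution exists)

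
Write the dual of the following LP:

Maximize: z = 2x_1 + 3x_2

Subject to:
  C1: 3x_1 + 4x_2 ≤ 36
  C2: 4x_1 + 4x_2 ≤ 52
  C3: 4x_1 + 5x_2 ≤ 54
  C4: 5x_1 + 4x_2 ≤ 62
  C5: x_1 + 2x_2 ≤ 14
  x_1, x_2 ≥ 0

Primal max cᵀx s.t. Ax ≤ b, x ≥ 0  →  Dual min bᵀy s.t. Aᵀy ≥ c, y ≥ 0.

Minimize: z = 36y1 + 52y2 + 54y3 + 62y4 + 14y5

Subject to:
  3y1 + 4y2 + 4y3 + 5y4 + y5 ≥ 2
  4y1 + 4y2 + 5y3 + 4y4 + 2y5 ≥ 3
  y1, y2, y3, y4, y5 ≥ 0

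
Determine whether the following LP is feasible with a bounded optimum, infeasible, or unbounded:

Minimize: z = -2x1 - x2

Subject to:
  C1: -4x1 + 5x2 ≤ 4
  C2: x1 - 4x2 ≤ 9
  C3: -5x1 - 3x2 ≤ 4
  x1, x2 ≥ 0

Unbounded (objective can decrease without bound)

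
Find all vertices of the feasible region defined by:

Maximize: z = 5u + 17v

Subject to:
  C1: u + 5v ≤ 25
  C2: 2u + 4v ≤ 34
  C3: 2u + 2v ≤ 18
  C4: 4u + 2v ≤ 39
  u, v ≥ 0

(0, 0), (9, 0), (5, 4), (0, 5)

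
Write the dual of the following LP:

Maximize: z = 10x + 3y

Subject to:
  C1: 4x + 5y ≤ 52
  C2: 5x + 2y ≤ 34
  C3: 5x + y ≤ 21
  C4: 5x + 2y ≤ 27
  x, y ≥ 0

Primal max cᵀx s.t. Ax ≤ b, x ≥ 0  →  Dual min bᵀy s.t. Aᵀy ≥ c, y ≥ 0.

Minimize: z = 52y1 + 34y2 + 21y3 + 27y4

Subject to:
  4y1 + 5y2 + 5y3 + 5y4 ≥ 10
  5y1 + 2y2 + y3 + 2y4 ≥ 3
  y1, y2, y3, y4 ≥ 0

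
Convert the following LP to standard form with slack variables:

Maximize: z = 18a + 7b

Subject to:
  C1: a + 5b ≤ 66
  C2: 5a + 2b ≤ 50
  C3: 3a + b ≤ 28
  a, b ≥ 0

max z = 18a + 7b

s.t.
  a + 5b + s1 = 66
  5a + 2b + s2 = 50
  3a + b + s3 = 28
  a, b, s1, s2, s3 ≥ 0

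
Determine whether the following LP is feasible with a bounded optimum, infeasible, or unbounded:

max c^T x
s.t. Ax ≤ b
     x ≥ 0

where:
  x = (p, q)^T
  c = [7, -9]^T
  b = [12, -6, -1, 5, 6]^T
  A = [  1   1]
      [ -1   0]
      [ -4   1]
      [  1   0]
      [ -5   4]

Infeasible (no feasible solution exists)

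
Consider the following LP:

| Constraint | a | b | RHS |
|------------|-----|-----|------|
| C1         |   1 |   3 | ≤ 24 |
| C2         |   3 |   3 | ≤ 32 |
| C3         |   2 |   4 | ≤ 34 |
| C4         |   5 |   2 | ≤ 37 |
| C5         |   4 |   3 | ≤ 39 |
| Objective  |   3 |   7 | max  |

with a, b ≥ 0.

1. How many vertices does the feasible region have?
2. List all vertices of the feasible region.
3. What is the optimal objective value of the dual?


1. 6
2. (0, 0), (7.4, 0), (5.222, 5.444), (4.333, 6.333), (3, 7), (0, 8)
3. 58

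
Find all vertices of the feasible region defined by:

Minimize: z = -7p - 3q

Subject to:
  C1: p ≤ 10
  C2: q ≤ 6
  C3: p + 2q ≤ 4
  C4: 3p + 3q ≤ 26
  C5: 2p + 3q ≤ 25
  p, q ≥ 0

(0, 0), (4, 0), (0, 2)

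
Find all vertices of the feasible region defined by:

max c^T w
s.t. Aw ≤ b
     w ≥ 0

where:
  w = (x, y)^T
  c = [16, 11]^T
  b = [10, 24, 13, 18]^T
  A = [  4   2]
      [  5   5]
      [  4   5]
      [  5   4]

(0, 0), (2.5, 0), (2, 1), (0, 2.6)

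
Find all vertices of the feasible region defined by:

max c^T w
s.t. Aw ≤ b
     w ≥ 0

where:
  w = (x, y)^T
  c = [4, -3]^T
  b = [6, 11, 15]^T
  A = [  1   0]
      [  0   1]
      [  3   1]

(0, 0), (5, 0), (1.333, 11), (0, 11)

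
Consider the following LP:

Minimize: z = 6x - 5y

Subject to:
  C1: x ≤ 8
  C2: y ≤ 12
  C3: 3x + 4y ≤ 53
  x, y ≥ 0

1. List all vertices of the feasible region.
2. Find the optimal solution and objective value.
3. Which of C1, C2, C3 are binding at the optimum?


1. (0, 0), (8, 0), (8, 7.25), (1.667, 12), (0, 12)
2. x = 0, y = 12, z = -60
3. C2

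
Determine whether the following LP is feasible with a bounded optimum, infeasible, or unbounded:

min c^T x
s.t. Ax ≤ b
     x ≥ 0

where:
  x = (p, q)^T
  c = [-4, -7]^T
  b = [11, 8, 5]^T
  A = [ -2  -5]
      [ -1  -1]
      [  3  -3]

Unbounded (objective can decrease without bound)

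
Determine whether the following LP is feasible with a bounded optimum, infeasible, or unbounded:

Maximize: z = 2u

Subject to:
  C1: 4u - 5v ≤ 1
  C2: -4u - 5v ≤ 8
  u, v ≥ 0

Unbounded (objective can increase without bound)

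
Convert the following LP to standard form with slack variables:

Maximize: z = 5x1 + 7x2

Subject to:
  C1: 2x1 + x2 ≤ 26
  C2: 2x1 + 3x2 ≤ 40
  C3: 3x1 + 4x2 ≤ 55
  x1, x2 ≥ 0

max z = 5x1 + 7x2

s.t.
  2x1 + x2 + s1 = 26
  2x1 + 3x2 + s2 = 40
  3x1 + 4x2 + s3 = 55
  x1, x2, s1, s2, s3 ≥ 0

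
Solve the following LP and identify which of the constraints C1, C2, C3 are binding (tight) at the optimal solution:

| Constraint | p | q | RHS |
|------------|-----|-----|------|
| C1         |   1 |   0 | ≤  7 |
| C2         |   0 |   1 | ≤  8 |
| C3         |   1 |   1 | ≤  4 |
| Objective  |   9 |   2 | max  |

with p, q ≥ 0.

At p = 4, q = 0, compute slack b - a·x for each constraint:
  C1: 7 − 4 = 3  (slack)
  C2: 8 − 0 = 8  (slack)
  C3: 4 − 4 = 0  (binding)

Optimal: p = 4, q = 0
Binding: C3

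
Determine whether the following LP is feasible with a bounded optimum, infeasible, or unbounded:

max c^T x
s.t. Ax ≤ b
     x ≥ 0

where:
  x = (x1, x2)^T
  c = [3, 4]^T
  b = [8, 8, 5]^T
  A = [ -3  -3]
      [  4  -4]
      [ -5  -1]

Unbounded (objective can increase without bound)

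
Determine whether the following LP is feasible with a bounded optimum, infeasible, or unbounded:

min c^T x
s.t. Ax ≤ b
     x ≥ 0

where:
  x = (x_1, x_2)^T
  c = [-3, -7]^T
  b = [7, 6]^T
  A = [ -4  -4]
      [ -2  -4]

Unbounded (objective can decrease without bound)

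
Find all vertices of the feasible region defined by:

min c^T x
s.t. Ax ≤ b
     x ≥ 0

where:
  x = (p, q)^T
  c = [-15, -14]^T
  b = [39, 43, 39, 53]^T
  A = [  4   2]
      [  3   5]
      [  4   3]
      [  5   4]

(0, 0), (9.75, 0), (6, 5), (0, 8.6)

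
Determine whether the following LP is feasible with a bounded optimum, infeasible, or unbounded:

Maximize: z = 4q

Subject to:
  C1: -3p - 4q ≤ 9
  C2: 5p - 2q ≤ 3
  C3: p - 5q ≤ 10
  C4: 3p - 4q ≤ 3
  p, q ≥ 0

Unbounded (objective can increase without bound)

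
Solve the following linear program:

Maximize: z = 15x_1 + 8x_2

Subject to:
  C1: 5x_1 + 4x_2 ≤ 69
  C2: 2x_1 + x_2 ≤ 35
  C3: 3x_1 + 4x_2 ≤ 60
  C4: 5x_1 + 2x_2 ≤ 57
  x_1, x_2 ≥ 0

Evaluate the objective at each vertex of the feasible region:
  z(0, 0) = 0
  z(11.4, 0) = 171
  z(9, 6) = 183  ←
  z(4.5, 11.62) = 160.5
  z(0, 15) = 120
The maximum is at x_1 = 9, x_2 = 6.

x_1 = 9, x_2 = 6, z = 183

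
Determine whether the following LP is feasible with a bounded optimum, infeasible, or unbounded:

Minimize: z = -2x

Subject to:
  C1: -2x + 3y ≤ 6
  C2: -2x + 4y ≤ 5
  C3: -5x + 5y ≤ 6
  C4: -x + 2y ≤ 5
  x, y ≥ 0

Unbounded (objective can decrease without bound)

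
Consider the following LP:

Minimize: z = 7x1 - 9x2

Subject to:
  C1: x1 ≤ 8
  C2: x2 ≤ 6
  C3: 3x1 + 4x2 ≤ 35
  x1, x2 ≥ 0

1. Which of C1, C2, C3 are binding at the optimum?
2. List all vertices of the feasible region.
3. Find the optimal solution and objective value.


1. C2
2. (0, 0), (8, 0), (8, 2.75), (3.667, 6), (0, 6)
3. x1 = 0, x2 = 6, z = -54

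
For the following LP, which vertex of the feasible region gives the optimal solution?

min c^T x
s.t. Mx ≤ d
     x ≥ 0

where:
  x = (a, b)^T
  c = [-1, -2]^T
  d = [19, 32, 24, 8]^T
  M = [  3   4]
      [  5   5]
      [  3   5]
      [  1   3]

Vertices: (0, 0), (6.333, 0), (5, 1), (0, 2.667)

Evaluate the objective at each vertex of the feasible region:
  z(0, 0) = 0
  z(6.333, 0) = -6.333
  z(5, 1) = -7  ←
  z(0, 2.667) = -5.333
The minimum is at a = 5, b = 1.

(5, 1)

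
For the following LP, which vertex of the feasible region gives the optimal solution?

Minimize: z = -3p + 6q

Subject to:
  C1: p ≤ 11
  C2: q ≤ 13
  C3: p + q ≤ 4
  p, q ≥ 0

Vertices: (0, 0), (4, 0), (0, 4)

Evaluate the objective at each vertex of the feasible region:
  z(0, 0) = 0
  z(4, 0) = -12  ←
  z(0, 4) = 24
The minimum is at p = 4, q = 0.

(4, 0)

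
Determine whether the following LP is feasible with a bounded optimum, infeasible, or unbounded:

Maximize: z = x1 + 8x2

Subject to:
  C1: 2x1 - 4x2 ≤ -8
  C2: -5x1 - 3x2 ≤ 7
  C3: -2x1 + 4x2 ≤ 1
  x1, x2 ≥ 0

Infeasible (no feasible solution exists)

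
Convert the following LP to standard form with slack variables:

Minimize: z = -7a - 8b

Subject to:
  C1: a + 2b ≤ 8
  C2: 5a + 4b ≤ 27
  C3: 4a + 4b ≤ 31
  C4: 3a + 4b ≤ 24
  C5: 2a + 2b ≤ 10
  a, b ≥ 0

min z = -7a - 8b

s.t.
  a + 2b + s1 = 8
  5a + 4b + s2 = 27
  4a + 4b + s3 = 31
  3a + 4b + s4 = 24
  2a + 2b + s5 = 10
  a, b, s1, s2, s3, s4, s5 ≥ 0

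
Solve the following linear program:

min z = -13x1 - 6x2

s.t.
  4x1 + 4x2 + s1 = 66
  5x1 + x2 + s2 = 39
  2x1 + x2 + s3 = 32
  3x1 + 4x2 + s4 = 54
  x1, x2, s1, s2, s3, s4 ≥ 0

Evaluate the objective at each vertex of the feasible region:
  z(0, 0) = 0
  z(7.8, 0) = -101.4
  z(6, 9) = -132  ←
  z(0, 13.5) = -81
The minimum is at x1 = 6, x2 = 9.

x1 = 6, x2 = 9, z = -132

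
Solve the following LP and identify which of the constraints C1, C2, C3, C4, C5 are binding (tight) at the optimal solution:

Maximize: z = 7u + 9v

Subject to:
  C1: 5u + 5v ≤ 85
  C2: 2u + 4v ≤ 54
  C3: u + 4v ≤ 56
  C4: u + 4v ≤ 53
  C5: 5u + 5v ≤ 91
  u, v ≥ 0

At u = 7, v = 10, compute slack b - a·x for each constraint:
  C1: 85 − 85 = 0  (binding)
  C2: 54 − 54 = 0  (binding)
  C3: 56 − 47 = 9  (slack)
  C4: 53 − 47 = 6  (slack)
  C5: 91 − 85 = 6  (slack)

Optimal: u = 7, v = 10
Binding: C1, C2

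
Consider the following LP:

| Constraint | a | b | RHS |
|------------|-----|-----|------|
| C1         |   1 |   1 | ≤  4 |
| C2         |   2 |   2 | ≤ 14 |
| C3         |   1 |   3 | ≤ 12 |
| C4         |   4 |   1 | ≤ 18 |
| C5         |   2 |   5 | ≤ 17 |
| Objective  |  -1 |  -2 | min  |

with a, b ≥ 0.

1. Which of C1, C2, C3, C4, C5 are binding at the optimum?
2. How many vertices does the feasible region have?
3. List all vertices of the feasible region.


1. C1, C5
2. 4
3. (0, 0), (4, 0), (1, 3), (0, 3.4)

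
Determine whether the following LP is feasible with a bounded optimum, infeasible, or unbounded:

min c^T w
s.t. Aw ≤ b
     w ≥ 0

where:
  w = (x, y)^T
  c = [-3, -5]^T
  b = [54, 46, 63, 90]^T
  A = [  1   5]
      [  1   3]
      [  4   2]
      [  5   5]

Feasible with a bounded optimal solution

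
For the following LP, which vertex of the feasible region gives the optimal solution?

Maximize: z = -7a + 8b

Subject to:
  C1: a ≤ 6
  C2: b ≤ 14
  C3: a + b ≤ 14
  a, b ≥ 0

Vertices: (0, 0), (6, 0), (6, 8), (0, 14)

Evaluate the objective at each vertex of the feasible region:
  z(0, 0) = 0
  z(6, 0) = -42
  z(6, 8) = 22
  z(0, 14) = 112  ←
The maximum is at a = 0, b = 14.

(0, 14)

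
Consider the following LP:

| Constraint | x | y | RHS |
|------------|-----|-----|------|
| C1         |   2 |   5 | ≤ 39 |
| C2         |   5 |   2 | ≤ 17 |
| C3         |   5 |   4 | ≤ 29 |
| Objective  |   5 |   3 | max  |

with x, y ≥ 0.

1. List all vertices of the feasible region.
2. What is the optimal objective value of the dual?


1. (0, 0), (3.4, 0), (1, 6), (0, 7.25)
2. 23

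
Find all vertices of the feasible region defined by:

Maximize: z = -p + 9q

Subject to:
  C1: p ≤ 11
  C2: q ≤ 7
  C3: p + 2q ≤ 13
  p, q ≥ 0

(0, 0), (11, 0), (11, 1), (0, 6.5)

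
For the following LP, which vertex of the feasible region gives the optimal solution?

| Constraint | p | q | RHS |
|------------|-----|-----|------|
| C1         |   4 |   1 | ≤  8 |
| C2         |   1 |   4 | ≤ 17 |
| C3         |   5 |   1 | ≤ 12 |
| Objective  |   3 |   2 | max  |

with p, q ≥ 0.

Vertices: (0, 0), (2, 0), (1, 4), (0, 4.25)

Evaluate the objective at each vertex of the feasible region:
  z(0, 0) = 0
  z(2, 0) = 6
  z(1, 4) = 11  ←
  z(0, 4.25) = 8.5
The maximum is at p = 1, q = 4.

(1, 4)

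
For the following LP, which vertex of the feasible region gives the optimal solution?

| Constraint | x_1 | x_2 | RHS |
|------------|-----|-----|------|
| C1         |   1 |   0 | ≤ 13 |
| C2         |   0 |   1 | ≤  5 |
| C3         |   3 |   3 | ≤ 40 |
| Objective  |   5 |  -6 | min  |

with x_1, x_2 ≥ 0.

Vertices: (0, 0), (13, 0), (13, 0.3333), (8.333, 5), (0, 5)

Evaluate the objective at each vertex of the feasible region:
  z(0, 0) = 0
  z(13, 0) = 65
  z(13, 0.3333) = 63
  z(8.333, 5) = 11.67
  z(0, 5) = -30  ←
The minimum is at x_1 = 0, x_2 = 5.

(0, 5)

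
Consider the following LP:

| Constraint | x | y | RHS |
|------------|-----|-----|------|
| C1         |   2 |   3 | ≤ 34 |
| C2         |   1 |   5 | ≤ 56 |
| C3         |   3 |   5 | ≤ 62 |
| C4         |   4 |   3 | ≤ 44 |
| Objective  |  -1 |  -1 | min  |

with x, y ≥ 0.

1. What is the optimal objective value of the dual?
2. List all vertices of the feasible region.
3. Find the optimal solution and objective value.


1. -13
2. (0, 0), (11, 0), (5, 8), (0.2857, 11.14), (0, 11.2)
3. x = 5, y = 8, z = -13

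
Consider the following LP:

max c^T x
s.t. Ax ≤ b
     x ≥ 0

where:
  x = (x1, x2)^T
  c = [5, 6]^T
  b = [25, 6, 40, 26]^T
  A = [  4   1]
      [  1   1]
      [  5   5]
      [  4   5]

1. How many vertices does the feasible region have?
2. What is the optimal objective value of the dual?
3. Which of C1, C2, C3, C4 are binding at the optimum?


1. 4
2. 32
3. C2, C4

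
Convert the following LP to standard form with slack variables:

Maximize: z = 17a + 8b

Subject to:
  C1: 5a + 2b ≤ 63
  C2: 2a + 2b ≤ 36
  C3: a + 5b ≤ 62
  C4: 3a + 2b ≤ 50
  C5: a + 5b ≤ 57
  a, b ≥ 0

max z = 17a + 8b

s.t.
  5a + 2b + s1 = 63
  2a + 2b + s2 = 36
  a + 5b + s3 = 62
  3a + 2b + s4 = 50
  a + 5b + s5 = 57
  a, b, s1, s2, s3, s4, s5 ≥ 0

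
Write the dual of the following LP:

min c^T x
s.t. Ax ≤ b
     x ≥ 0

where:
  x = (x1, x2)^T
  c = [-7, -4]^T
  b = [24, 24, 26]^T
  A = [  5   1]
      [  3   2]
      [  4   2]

Primal min cᵀx s.t. Ax ≤ b, x ≥ 0  →  Dual max −bᵀy s.t. Aᵀy ≥ −c, y ≥ 0.

Maximize: z = -24y1 - 24y2 - 26y3

Subject to:
  5y1 + 3y2 + 4y3 ≥ 7
  y1 + 2y2 + 2y3 ≥ 4
  y1, y2, y3 ≥ 0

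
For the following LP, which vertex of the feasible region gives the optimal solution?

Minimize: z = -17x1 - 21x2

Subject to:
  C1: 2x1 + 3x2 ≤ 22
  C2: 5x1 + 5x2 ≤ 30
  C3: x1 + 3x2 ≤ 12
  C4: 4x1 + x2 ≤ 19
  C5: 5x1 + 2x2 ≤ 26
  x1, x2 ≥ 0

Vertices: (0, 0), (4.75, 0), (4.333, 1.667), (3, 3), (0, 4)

Evaluate the objective at each vertex of the feasible region:
  z(0, 0) = 0
  z(4.75, 0) = -80.75
  z(4.333, 1.667) = -108.7
  z(3, 3) = -114  ←
  z(0, 4) = -84
The minimum is at x1 = 3, x2 = 3.

(3, 3)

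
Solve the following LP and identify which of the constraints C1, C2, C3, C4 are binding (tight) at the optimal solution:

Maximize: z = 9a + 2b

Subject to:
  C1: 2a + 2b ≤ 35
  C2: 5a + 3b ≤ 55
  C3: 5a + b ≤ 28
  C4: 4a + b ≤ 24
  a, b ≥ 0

At a = 4, b = 8, compute slack b - a·x for each constraint:
  C1: 35 − 24 = 11  (slack)
  C2: 55 − 44 = 11  (slack)
  C3: 28 − 28 = 0  (binding)
  C4: 24 − 24 = 0  (binding)

Optimal: a = 4, b = 8
Binding: C3, C4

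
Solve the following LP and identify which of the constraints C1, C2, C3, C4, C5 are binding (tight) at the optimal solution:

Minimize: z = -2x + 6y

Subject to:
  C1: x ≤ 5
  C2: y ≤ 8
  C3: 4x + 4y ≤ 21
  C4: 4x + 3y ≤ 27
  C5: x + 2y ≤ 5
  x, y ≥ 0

At x = 5, y = 0, compute slack b - a·x for each constraint:
  C1: 5 − 5 = 0  (binding)
  C2: 8 − 0 = 8  (slack)
  C3: 21 − 20 = 1  (slack)
  C4: 27 − 20 = 7  (slack)
  C5: 5 − 5 = 0  (binding)

Optimal: x = 5, y = 0
Binding: C1, C5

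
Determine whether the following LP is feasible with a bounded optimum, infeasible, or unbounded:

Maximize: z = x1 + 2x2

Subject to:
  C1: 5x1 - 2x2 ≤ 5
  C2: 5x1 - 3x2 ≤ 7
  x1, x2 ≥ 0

Unbounded (objective can increase without bound)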